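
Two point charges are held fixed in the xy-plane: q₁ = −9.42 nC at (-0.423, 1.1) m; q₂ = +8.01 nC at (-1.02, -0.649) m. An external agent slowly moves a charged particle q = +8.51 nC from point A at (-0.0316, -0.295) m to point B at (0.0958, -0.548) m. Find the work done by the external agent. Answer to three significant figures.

For quasistatic motion the external work equals the change in potential energy: W_ext = qΔV = q(V_B − V_A).
At A: distances to the source charges are 1.45 m, 1.05 m; V_A = Σ kqᵢ/rᵢ = 10.1 V.
At B: distances to the source charges are 1.73 m, 1.12 m; V_B = Σ kqᵢ/rᵢ = 15.3 V.
ΔV = V_B − V_A = 5.12 V.
W_ext = qΔV = (8.51×10⁻⁹ C)(5.12 V) = 4.36×10⁻⁸ J.

4.36×10⁻⁸ J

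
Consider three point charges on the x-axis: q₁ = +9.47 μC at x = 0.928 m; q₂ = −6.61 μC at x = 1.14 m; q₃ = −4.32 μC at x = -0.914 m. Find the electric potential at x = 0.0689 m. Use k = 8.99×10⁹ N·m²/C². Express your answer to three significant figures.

4110 V

Electric potential is a scalar, so the contributions from each charge add algebraically: V = Σ kqᵢ/rᵢ.
Distances from the field point to each charge: r₁ = 0.859 m, r₂ = 1.07 m, r₃ = 0.983 m.
V = k[(9.47×10⁻⁶)/(0.859) + (-6.61×10⁻⁶)/(1.07) + (-4.32×10⁻⁶)/(0.983)] = 4110 V.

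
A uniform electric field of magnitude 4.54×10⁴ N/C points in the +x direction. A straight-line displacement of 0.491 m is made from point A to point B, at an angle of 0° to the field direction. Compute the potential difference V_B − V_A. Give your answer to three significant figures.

-2.23×10⁴ V

Only the component of displacement along E changes the potential: ΔV = −E·d·cosθ.
ΔV = −(4.54×10⁴ V/m)(0.491 m)cos0° = -2.23×10⁴ V.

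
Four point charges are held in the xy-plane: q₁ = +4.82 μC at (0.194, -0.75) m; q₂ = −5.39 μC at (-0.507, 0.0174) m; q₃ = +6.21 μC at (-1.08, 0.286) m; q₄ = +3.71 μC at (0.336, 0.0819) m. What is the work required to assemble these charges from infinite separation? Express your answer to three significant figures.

The work to assemble the configuration equals its total potential energy, U = Σ kqᵢqⱼ/rᵢⱼ over all pairs.
Pair separations: r₁₂ = 1.04 m, r₁₃ = 1.64 m, r₁₄ = 0.844 m, r₂₃ = 0.633 m, r₂₄ = 0.845 m, r₃₄ = 1.43 m.
Summing all 6 pair terms gives U = -0.414 J.

-0.414 J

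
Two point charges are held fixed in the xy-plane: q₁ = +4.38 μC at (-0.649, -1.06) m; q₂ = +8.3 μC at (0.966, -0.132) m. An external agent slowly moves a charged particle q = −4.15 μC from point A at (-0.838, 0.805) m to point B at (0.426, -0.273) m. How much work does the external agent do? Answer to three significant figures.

-0.438 J

For quasistatic motion the external work equals the change in potential energy: W_ext = qΔV = q(V_B − V_A).
At A: distances to the source charges are 1.87 m, 2.03 m; V_A = Σ kqᵢ/rᵢ = 5.77×10⁴ V.
At B: distances to the source charges are 1.33 m, 0.558 m; V_B = Σ kqᵢ/rᵢ = 1.63×10⁵ V.
ΔV = V_B − V_A = 1.06×10⁵ V.
W_ext = qΔV = (-4.15×10⁻⁶ C)(1.06×10⁵ V) = -0.438 J.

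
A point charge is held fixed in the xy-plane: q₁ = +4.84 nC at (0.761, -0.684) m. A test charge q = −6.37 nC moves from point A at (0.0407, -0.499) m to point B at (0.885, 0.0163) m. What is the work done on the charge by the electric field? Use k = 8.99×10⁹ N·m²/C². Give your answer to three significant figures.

1.70×10⁻⁸ J

The work done by the electric force is W_field = −ΔU = −q(V_B − V_A) = q(V_A − V_B).
At A: distance to the source charge is 0.744 m; V_A = kq₁/r = 58.5 V.
At B: distance to the source charge is 0.711 m; V_B = kq₁/r = 61.2 V.
ΔV = V_B − V_A = 2.67 V.
W_field = −qΔV = −(-6.37×10⁻⁹ C)(2.67 V) = 1.70×10⁻⁸ J.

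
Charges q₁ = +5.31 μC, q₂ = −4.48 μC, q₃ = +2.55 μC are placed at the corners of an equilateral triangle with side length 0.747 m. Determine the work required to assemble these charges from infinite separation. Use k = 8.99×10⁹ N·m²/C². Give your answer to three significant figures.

The assembly work is the sum of pairwise potential energies, U = Σ_{i<j} kqᵢqⱼ/rᵢⱼ.
All three pair separations equal the side length, 0.747 m.
U = (-0.286) + (0.163) + (-0.137) = -0.261 J.

-0.261 J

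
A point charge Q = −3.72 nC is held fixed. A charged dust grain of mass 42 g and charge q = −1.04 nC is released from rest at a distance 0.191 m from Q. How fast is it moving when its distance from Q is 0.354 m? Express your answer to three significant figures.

2.00×10⁻³ m/s

Only the electrostatic force acts, so mechanical energy is conserved: ½mv² = U₁ − U₂ = kQq(1/r₁ − 1/r₂).
U₁ − U₂ = (8.99×10⁹ N·m²/C²)(-3.72×10⁻⁹ C)(-1.04×10⁻⁹ C)(1/0.191 − 1/0.354) = 8.38×10⁻⁸ J.
v = √(2·8.38×10⁻⁸/0.0420) = 2.00×10⁻³ m/s.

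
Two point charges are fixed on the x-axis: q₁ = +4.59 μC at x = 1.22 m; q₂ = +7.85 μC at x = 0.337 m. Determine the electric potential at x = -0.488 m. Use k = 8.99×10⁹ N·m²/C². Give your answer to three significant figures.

Electric potential is a scalar, so the contributions from each charge add algebraically: V = Σ kqᵢ/rᵢ.
Distances from the field point to each charge: r₁ = 1.71 m, r₂ = 0.825 m.
V = k[(4.59×10⁻⁶)/(1.71) + (7.85×10⁻⁶)/(0.825)] = 1.10×10⁵ V.

1.10×10⁵ V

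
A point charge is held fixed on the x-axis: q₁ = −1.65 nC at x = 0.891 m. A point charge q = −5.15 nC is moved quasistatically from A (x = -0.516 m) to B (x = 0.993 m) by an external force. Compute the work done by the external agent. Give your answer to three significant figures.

6.95×10⁻⁷ J

For quasistatic motion the external work equals the change in potential energy: W_ext = qΔV = q(V_B − V_A).
At A: distance to the source charge is 1.41 m; V_A = kq₁/r = -10.5 V.
At B: distance to the source charge is 0.102 m; V_B = kq₁/r = -145 V.
ΔV = V_B − V_A = -135 V.
W_ext = qΔV = (-5.15×10⁻⁹ C)(-135 V) = 6.95×10⁻⁷ J.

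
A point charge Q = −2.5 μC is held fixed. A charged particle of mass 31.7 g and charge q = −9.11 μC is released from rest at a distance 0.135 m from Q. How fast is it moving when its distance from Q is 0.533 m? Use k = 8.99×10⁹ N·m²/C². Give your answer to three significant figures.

8.45 m/s

Only the electrostatic force acts, so mechanical energy is conserved: ½mv² = U₁ − U₂ = kQq(1/r₁ − 1/r₂).
U₁ − U₂ = (8.99×10⁹ N·m²/C²)(-2.50×10⁻⁶ C)(-9.11×10⁻⁶ C)(1/0.135 − 1/0.533) = 1.13 J.
v = √(2·1.13/0.0317) = 8.45 m/s.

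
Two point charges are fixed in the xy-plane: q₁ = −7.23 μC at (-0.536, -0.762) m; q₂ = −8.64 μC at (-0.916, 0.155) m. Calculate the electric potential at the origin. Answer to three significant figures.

Electric potential is a scalar, so the contributions from each charge add algebraically: V = Σ kqᵢ/rᵢ.
Distances from the field point to each charge: r₁ = 0.932 m, r₂ = 0.929 m.
V = k[(-7.23×10⁻⁶)/(0.932) + (-8.64×10⁻⁶)/(0.929)] = -1.53×10⁵ V.

-1.53×10⁵ V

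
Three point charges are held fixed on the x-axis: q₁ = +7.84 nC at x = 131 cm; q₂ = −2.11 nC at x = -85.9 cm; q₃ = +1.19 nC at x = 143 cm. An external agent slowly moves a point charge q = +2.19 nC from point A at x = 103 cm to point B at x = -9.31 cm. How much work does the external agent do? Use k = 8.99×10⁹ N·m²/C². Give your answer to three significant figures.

For quasistatic motion the external work equals the change in potential energy: W_ext = qΔV = q(V_B − V_A).
At A: distances to the source charges are 0.280 m, 1.89 m, 0.400 m; V_A = Σ kqᵢ/rᵢ = 268 V.
At B: distances to the source charges are 1.40 m, 0.766 m, 1.52 m; V_B = Σ kqᵢ/rᵢ = 32.5 V.
ΔV = V_B − V_A = -236 V.
W_ext = qΔV = (2.19×10⁻⁹ C)(-236 V) = -5.17×10⁻⁷ J.

-5.17×10⁻⁷ J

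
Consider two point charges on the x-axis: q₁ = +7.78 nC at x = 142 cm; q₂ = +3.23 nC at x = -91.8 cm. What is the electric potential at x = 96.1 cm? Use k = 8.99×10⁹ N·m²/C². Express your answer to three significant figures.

The total potential is the scalar sum of each charge's contribution, V = Σ kqᵢ/rᵢ.
Distances from the field point to each charge: r₁ = 0.459 m, r₂ = 1.88 m.
V = k[(7.78×10⁻⁹)/(0.459) + (3.23×10⁻⁹)/(1.88)] = 168 V.

168 V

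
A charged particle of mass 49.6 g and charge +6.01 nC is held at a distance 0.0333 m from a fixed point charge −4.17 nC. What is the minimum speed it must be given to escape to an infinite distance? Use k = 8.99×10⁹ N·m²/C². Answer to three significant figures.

To just escape, total mechanical energy must reach zero at infinity: ½mv²_min + U = 0, so ½mv²_min = −U = |kQq|/r.
|U| = |kQq|/r = (8.99×10⁹ N·m²/C²)(4.17×10⁻⁹)(6.01×10⁻⁹)/(0.0333) = 6.77×10⁻⁶ J.
v_min = √(2|U|/m) = √(2·6.77×10⁻⁶/0.0496) = 0.0165 m/s.

0.0165 m/s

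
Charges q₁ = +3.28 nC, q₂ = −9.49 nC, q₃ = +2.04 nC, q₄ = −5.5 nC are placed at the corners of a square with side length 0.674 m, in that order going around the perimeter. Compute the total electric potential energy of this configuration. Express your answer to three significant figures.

-5.08×10⁻⁷ J

The work to assemble the configuration equals its total potential energy, U = Σ kqᵢqⱼ/rᵢⱼ over all pairs.
The four side pairs have separation 0.674 m and the two diagonal pairs 0.953 m.
Summing all 6 pair terms gives U = -5.08×10⁻⁷ J.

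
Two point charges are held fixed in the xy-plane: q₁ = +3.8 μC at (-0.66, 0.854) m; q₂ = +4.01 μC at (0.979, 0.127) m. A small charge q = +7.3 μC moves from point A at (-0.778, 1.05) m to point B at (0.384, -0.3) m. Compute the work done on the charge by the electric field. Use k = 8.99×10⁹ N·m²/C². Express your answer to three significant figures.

0.703 J

The work done by the electric force is W_field = −ΔU = −q(V_B − V_A) = q(V_A − V_B).
At A: distances to the source charges are 0.229 m, 1.98 m; V_A = Σ kqᵢ/rᵢ = 1.67×10⁵ V.
At B: distances to the source charges are 1.56 m, 0.732 m; V_B = Σ kqᵢ/rᵢ = 7.12×10⁴ V.
ΔV = V_B − V_A = -9.63×10⁴ V.
W_field = −qΔV = −(7.30×10⁻⁶ C)(-9.63×10⁴ V) = 0.703 J.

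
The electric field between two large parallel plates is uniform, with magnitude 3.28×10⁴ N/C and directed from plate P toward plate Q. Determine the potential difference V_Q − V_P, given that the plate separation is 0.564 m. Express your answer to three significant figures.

-1.85×10⁴ V

In a uniform field, potential decreases in the direction of E: ΔV = −E·d for a displacement d parallel to E.
Going from P to Q is a displacement of 0.564 m along the field, so V_Q − V_P = −Ed = -1.85×10⁴ V.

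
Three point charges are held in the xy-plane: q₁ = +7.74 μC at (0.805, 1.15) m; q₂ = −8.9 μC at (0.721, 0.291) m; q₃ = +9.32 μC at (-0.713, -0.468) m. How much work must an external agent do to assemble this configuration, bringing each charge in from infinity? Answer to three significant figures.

-0.885 J

The assembly work is the sum of pairwise potential energies, U = Σ_{i<j} kqᵢqⱼ/rᵢⱼ.
Pair separations: r₁₂ = 0.863 m, r₁₃ = 2.22 m, r₂₃ = 1.62 m.
U = (-0.718) + (0.292) + (-0.460) = -0.885 J.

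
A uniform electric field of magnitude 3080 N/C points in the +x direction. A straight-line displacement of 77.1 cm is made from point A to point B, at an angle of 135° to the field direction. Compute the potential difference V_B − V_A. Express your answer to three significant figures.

Only the component of displacement along E changes the potential: ΔV = −E·d·cosθ.
ΔV = −(3080 V/m)(0.771 m)cos135° = 1680 V.

1680 V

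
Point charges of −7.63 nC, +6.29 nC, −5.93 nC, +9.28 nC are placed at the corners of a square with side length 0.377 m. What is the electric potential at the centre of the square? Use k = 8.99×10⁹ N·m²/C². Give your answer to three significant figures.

The total potential is the scalar sum of each charge's contribution, V = Σ kqᵢ/rᵢ.
The distance from each corner to the centre is a√2/2 = 0.267 m.
V = k[(-7.63×10⁻⁹)/(0.267) + (6.29×10⁻⁹)/(0.267) + (-5.93×10⁻⁹)/(0.267) + (9.28×10⁻⁹)/(0.267)] = 67.8 V.

67.8 V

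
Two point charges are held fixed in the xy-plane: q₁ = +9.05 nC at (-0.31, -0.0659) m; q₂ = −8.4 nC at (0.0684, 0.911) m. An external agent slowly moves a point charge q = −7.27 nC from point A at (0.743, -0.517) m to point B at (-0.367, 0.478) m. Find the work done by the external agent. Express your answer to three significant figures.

For quasistatic motion the external work equals the change in potential energy: W_ext = qΔV = q(V_B − V_A).
At A: distances to the source charges are 1.15 m, 1.58 m; V_A = Σ kqᵢ/rᵢ = 23.2 V.
At B: distances to the source charges are 0.547 m, 0.614 m; V_B = Σ kqᵢ/rᵢ = 25.8 V.
ΔV = V_B − V_A = 2.58 V.
W_ext = qΔV = (-7.27×10⁻⁹ C)(2.58 V) = -1.88×10⁻⁸ J.

-1.88×10⁻⁸ J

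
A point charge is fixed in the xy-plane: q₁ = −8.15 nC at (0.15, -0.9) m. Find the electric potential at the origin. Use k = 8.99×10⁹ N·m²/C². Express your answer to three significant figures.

Electric potential is a scalar, so the contributions from each charge add algebraically: V = Σ kqᵢ/rᵢ.
Distances from the field point to each charge: r₁ = 0.912 m.
V = k[(-8.15×10⁻⁹)/(0.912)] = -80.3 V.

-80.3 V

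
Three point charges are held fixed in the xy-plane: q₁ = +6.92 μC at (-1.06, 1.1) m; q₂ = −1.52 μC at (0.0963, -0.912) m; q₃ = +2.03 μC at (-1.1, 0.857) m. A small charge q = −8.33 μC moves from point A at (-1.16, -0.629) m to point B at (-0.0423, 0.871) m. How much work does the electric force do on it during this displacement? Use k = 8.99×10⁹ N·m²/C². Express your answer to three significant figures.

0.264 J

The work done by the electric force is W_field = −ΔU = −q(V_B − V_A) = q(V_A − V_B).
At A: distances to the source charges are 1.73 m, 1.29 m, 1.49 m; V_A = Σ kqᵢ/rᵢ = 3.76×10⁴ V.
At B: distances to the source charges are 1.04 m, 1.79 m, 1.06 m; V_B = Σ kqᵢ/rᵢ = 6.92×10⁴ V.
ΔV = V_B − V_A = 3.17×10⁴ V.
W_field = −qΔV = −(-8.33×10⁻⁶ C)(3.17×10⁴ V) = 0.264 J.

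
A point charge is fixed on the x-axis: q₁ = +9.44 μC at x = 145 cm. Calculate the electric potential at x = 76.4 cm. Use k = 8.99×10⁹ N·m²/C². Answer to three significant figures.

1.24×10⁵ V

The total potential is the scalar sum of each charge's contribution, V = Σ kqᵢ/rᵢ.
V = k[(9.44×10⁻⁶)/(0.686)] = 1.24×10⁵ V.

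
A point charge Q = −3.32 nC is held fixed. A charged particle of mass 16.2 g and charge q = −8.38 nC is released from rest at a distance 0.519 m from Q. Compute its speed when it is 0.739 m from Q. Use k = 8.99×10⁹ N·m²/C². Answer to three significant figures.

4.21×10⁻³ m/s

Only the electrostatic force acts, so mechanical energy is conserved: ½mv² = U₁ − U₂ = kQq(1/r₁ − 1/r₂).
U₁ − U₂ = (8.99×10⁹ N·m²/C²)(-3.32×10⁻⁹ C)(-8.38×10⁻⁹ C)(1/0.519 − 1/0.739) = 1.43×10⁻⁷ J.
v = √(2·1.43×10⁻⁷/0.0162) = 4.21×10⁻³ m/s.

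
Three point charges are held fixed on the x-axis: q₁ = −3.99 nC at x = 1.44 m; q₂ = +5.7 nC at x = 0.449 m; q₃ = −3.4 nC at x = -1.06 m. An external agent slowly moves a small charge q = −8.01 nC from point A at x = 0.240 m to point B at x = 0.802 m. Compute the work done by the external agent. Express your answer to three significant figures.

For quasistatic motion the external work equals the change in potential energy: W_ext = qΔV = q(V_B − V_A).
At A: distances to the source charges are 1.20 m, 0.209 m, 1.30 m; V_A = Σ kqᵢ/rᵢ = 192 V.
At B: distances to the source charges are 0.638 m, 0.353 m, 1.86 m; V_B = Σ kqᵢ/rᵢ = 72.5 V.
ΔV = V_B − V_A = -119 V.
W_ext = qΔV = (-8.01×10⁻⁹ C)(-119 V) = 9.55×10⁻⁷ J.

9.55×10⁻⁷ J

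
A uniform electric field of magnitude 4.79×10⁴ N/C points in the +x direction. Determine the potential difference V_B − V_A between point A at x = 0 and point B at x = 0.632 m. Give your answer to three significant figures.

-3.03×10⁴ V

In a uniform field, potential decreases in the direction of E: V_B − V_A = −E·Δx.
V_B − V_A = −(4.79×10⁴ V/m)(0.632 m) = -3.03×10⁴ V.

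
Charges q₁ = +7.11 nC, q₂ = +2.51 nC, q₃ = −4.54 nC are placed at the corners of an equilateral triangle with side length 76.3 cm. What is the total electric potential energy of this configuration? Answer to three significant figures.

The assembly work is the sum of pairwise potential energies, U = Σ_{i<j} kqᵢqⱼ/rᵢⱼ.
All three pair separations equal the side length, 0.763 m.
U = (2.10×10⁻⁷) + (-3.80×10⁻⁷) + (-1.34×10⁻⁷) = -3.04×10⁻⁷ J.

-3.04×10⁻⁷ J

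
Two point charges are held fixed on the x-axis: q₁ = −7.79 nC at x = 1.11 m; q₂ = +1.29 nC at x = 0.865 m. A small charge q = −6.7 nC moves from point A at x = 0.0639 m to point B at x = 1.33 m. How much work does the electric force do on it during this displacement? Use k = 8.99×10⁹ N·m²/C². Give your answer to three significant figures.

The work done by the electric force is W_field = −ΔU = −q(V_B − V_A) = q(V_A − V_B).
At A: distances to the source charges are 1.05 m, 0.801 m; V_A = Σ kqᵢ/rᵢ = -52.5 V.
At B: distances to the source charges are 0.220 m, 0.465 m; V_B = Σ kqᵢ/rᵢ = -293 V.
ΔV = V_B − V_A = -241 V.
W_field = −qΔV = −(-6.70×10⁻⁹ C)(-241 V) = -1.61×10⁻⁶ J.

-1.61×10⁻⁶ J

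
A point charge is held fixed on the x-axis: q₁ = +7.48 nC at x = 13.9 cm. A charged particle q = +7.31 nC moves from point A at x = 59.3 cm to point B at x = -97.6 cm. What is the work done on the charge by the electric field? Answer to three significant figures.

The work done by the electric force is W_field = −ΔU = −q(V_B − V_A) = q(V_A − V_B).
At A: distance to the source charge is 0.454 m; V_A = kq₁/r = 148 V.
At B: distance to the source charge is 1.11 m; V_B = kq₁/r = 60.3 V.
ΔV = V_B − V_A = -87.8 V.
W_field = −qΔV = −(7.31×10⁻⁹ C)(-87.8 V) = 6.42×10⁻⁷ J.

6.42×10⁻⁷ J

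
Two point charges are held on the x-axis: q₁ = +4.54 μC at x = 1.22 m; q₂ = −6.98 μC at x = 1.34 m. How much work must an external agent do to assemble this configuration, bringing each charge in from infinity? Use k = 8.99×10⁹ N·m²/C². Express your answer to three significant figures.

The assembly work is the sum of pairwise potential energies, U = Σ_{i<j} kqᵢqⱼ/rᵢⱼ.
Pair separations: r₁₂ = 0.120 m.
U = (-2.37) = -2.37 J.

-2.37 J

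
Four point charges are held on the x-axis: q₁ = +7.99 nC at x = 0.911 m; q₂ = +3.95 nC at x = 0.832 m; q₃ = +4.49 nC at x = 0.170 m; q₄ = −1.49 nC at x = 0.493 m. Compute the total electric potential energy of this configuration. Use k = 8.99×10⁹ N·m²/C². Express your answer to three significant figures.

3.67×10⁻⁶ J

The assembly work is the sum of pairwise potential energies, U = Σ_{i<j} kqᵢqⱼ/rᵢⱼ.
Pair separations: r₁₂ = 0.0790 m, r₁₃ = 0.741 m, r₁₄ = 0.418 m, r₂₃ = 0.662 m, r₂₄ = 0.339 m, r₃₄ = 0.323 m.
Summing all 6 pair terms gives U = 3.67×10⁻⁶ J.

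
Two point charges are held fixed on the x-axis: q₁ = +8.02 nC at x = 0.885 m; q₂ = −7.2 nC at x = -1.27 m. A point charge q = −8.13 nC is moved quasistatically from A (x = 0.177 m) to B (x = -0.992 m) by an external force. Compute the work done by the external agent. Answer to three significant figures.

For quasistatic motion the external work equals the change in potential energy: W_ext = qΔV = q(V_B − V_A).
At A: distances to the source charges are 0.708 m, 1.45 m; V_A = Σ kqᵢ/rᵢ = 57.1 V.
At B: distances to the source charges are 1.88 m, 0.278 m; V_B = Σ kqᵢ/rᵢ = -194 V.
ΔV = V_B − V_A = -252 V.
W_ext = qΔV = (-8.13×10⁻⁹ C)(-252 V) = 2.04×10⁻⁶ J.

2.04×10⁻⁶ J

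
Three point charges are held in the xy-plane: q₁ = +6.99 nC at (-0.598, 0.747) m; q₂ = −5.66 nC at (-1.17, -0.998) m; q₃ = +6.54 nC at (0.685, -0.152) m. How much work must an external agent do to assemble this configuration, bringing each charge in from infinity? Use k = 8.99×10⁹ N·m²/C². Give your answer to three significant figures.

-9.46×10⁻⁸ J

The assembly work is the sum of pairwise potential energies, U = Σ_{i<j} kqᵢqⱼ/rᵢⱼ.
Pair separations: r₁₂ = 1.84 m, r₁₃ = 1.57 m, r₂₃ = 2.04 m.
U = (-1.94×10⁻⁷) + (2.62×10⁻⁷) + (-1.63×10⁻⁷) = -9.46×10⁻⁸ J.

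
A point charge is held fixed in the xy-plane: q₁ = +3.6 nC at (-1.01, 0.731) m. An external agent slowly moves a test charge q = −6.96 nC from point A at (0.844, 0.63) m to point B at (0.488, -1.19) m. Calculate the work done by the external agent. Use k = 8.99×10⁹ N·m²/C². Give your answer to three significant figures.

For quasistatic motion the external work equals the change in potential energy: W_ext = qΔV = q(V_B − V_A).
At A: distance to the source charge is 1.86 m; V_A = kq₁/r = 17.4 V.
At B: distance to the source charge is 2.44 m; V_B = kq₁/r = 13.3 V.
ΔV = V_B − V_A = -4.14 V.
W_ext = qΔV = (-6.96×10⁻⁹ C)(-4.14 V) = 2.88×10⁻⁸ J.

2.88×10⁻⁸ J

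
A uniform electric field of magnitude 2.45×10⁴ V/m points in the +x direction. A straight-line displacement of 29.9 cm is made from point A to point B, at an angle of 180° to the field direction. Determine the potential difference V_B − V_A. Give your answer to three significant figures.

7330 V

Only the component of displacement along E changes the potential: ΔV = −E·d·cosθ.
ΔV = −(2.45×10⁴ V/m)(0.299 m)cos180° = 7330 V.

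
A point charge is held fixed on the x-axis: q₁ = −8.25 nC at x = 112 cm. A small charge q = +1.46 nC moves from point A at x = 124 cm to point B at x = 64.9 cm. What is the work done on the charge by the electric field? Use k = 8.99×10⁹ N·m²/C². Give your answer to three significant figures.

-6.72×10⁻⁷ J

The work done by the electric force is W_field = −ΔU = −q(V_B − V_A) = q(V_A − V_B).
At A: distance to the source charge is 0.120 m; V_A = kq₁/r = -618 V.
At B: distance to the source charge is 0.471 m; V_B = kq₁/r = -157 V.
ΔV = V_B − V_A = 461 V.
W_field = −qΔV = −(1.46×10⁻⁹ C)(461 V) = -6.72×10⁻⁷ J.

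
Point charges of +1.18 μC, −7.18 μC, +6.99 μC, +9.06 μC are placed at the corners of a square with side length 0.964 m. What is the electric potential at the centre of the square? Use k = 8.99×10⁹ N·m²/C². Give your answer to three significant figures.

1.33×10⁵ V

Electric potential is a scalar, so the contributions from each charge add algebraically: V = Σ kqᵢ/rᵢ.
The distance from each corner to the centre is a√2/2 = 0.682 m.
V = k[(1.18×10⁻⁶)/(0.682) + (-7.18×10⁻⁶)/(0.682) + (6.99×10⁻⁶)/(0.682) + (9.06×10⁻⁶)/(0.682)] = 1.33×10⁵ V.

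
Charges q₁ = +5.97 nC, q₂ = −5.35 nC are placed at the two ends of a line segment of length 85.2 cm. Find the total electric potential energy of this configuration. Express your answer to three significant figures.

The work to assemble the configuration equals its total potential energy, U = Σ kqᵢqⱼ/rᵢⱼ over all pairs.
The separation is r = 0.852 m.
U = (-3.37×10⁻⁷) = -3.37×10⁻⁷ J.

-3.37×10⁻⁷ J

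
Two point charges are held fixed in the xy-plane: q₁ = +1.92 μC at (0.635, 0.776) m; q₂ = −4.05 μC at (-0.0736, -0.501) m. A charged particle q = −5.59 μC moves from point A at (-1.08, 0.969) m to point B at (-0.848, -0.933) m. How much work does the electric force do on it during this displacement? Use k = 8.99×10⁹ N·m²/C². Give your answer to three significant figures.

The work done by the electric force is W_field = −ΔU = −q(V_B − V_A) = q(V_A − V_B).
At A: distances to the source charges are 1.73 m, 1.78 m; V_A = Σ kqᵢ/rᵢ = -1.04×10⁴ V.
At B: distances to the source charges are 2.26 m, 0.887 m; V_B = Σ kqᵢ/rᵢ = -3.34×10⁴ V.
ΔV = V_B − V_A = -2.30×10⁴ V.
W_field = −qΔV = −(-5.59×10⁻⁶ C)(-2.30×10⁴ V) = -0.129 J.

-0.129 J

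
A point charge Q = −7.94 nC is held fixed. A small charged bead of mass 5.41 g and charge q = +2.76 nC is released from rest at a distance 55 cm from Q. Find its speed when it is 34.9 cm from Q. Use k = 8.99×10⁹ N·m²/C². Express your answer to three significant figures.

Only the electrostatic force acts, so mechanical energy is conserved: ½mv² = U₁ − U₂ = kQq(1/r₁ − 1/r₂).
U₁ − U₂ = (8.99×10⁹ N·m²/C²)(-7.94×10⁻⁹ C)(2.76×10⁻⁹ C)(1/0.550 − 1/0.349) = 2.06×10⁻⁷ J.
v = √(2·2.06×10⁻⁷/5.41×10⁻³) = 8.73×10⁻³ m/s.

8.73×10⁻³ m/s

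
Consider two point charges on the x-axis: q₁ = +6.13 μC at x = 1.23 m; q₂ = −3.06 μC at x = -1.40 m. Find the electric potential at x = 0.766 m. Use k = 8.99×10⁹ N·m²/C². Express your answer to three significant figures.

1.06×10⁵ V

The total potential is the scalar sum of each charge's contribution, V = Σ kqᵢ/rᵢ.
Distances from the field point to each charge: r₁ = 0.464 m, r₂ = 2.17 m.
V = k[(6.13×10⁻⁶)/(0.464) + (-3.06×10⁻⁶)/(2.17)] = 1.06×10⁵ V.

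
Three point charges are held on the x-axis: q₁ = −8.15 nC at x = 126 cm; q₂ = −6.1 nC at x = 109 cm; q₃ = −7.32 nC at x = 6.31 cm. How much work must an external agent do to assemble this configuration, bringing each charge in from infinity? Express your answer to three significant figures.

The assembly work is the sum of pairwise potential energies, U = Σ_{i<j} kqᵢqⱼ/rᵢⱼ.
Pair separations: r₁₂ = 0.170 m, r₁₃ = 1.20 m, r₂₃ = 1.03 m.
U = (2.63×10⁻⁶) + (4.48×10⁻⁷) + (3.91×10⁻⁷) = 3.47×10⁻⁶ J.

3.47×10⁻⁶ J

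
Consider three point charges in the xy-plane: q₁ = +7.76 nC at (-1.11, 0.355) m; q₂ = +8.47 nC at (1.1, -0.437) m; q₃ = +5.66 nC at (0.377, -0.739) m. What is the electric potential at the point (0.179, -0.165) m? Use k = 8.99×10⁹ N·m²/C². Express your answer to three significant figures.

The total potential is the scalar sum of each charge's contribution, V = Σ kqᵢ/rᵢ.
Distances from the field point to each charge: r₁ = 1.39 m, r₂ = 0.960 m, r₃ = 0.607 m.
V = k[(7.76×10⁻⁹)/(1.39) + (8.47×10⁻⁹)/(0.960) + (5.66×10⁻⁹)/(0.607)] = 213 V.

213 V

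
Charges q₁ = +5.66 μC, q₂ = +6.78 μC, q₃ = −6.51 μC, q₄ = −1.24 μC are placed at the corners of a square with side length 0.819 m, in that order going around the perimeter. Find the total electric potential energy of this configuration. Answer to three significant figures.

The assembly work is the sum of pairwise potential energies, U = Σ_{i<j} kqᵢqⱼ/rᵢⱼ.
The four side pairs have separation 0.819 m and the two diagonal pairs 1.16 m.
Summing all 6 pair terms gives U = -0.403 J.

-0.403 J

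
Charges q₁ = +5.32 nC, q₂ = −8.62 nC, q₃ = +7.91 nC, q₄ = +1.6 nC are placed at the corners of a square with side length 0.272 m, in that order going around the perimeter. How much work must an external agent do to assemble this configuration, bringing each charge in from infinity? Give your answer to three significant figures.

-2.41×10⁻⁶ J

The assembly work is the sum of pairwise potential energies, U = Σ_{i<j} kqᵢqⱼ/rᵢⱼ.
The four side pairs have separation 0.272 m and the two diagonal pairs 0.385 m.
Summing all 6 pair terms gives U = -2.41×10⁻⁶ J.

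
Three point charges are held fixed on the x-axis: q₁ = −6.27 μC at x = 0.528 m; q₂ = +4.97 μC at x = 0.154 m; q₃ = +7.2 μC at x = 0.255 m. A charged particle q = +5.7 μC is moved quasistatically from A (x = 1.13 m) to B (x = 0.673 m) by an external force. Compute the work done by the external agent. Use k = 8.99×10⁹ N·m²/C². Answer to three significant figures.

For quasistatic motion the external work equals the change in potential energy: W_ext = qΔV = q(V_B − V_A).
At A: distances to the source charges are 0.602 m, 0.976 m, 0.875 m; V_A = Σ kqᵢ/rᵢ = 2.61×10⁴ V.
At B: distances to the source charges are 0.145 m, 0.519 m, 0.418 m; V_B = Σ kqᵢ/rᵢ = -1.48×10⁵ V.
ΔV = V_B − V_A = -1.74×10⁵ V.
W_ext = qΔV = (5.70×10⁻⁶ C)(-1.74×10⁵ V) = -0.991 J.

-0.991 J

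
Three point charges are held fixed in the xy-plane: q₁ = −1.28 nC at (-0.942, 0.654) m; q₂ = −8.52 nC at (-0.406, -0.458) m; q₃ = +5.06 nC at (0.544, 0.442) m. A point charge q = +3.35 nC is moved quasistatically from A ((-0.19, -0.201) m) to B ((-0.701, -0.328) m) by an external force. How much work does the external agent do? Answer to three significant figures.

-8.80×10⁻⁸ J

For quasistatic motion the external work equals the change in potential energy: W_ext = qΔV = q(V_B − V_A).
At A: distances to the source charges are 1.14 m, 0.336 m, 0.976 m; V_A = Σ kqᵢ/rᵢ = -192 V.
At B: distances to the source charges are 1.01 m, 0.322 m, 1.46 m; V_B = Σ kqᵢ/rᵢ = -218 V.
ΔV = V_B − V_A = -26.3 V.
W_ext = qΔV = (3.35×10⁻⁹ C)(-26.3 V) = -8.80×10⁻⁸ J.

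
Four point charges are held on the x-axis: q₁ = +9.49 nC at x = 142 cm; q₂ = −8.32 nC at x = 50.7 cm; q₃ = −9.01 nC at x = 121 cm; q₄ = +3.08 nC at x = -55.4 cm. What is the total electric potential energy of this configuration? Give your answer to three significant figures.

-3.70×10⁻⁶ J

The assembly work is the sum of pairwise potential energies, U = Σ_{i<j} kqᵢqⱼ/rᵢⱼ.
Pair separations: r₁₂ = 0.913 m, r₁₃ = 0.210 m, r₁₄ = 1.97 m, r₂₃ = 0.703 m, r₂₄ = 1.06 m, r₃₄ = 1.76 m.
Summing all 6 pair terms gives U = -3.70×10⁻⁶ J.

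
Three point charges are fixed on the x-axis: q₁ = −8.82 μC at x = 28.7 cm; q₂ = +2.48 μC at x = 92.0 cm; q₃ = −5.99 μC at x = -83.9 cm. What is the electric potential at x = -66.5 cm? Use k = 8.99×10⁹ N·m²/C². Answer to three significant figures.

The total potential is the scalar sum of each charge's contribution, V = Σ kqᵢ/rᵢ.
Distances from the field point to each charge: r₁ = 0.952 m, r₂ = 1.58 m, r₃ = 0.174 m.
V = k[(-8.82×10⁻⁶)/(0.952) + (2.48×10⁻⁶)/(1.58) + (-5.99×10⁻⁶)/(0.174)] = -3.79×10⁵ V.

-3.79×10⁵ V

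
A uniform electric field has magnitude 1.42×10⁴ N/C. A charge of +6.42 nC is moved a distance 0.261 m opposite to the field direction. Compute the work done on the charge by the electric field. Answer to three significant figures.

The potential change for a displacement 0.261 m opposite to the field direction is ΔV = +Ed = 3710 V.
W_field = −qΔV = -2.38×10⁻⁵ J.

-2.38×10⁻⁵ J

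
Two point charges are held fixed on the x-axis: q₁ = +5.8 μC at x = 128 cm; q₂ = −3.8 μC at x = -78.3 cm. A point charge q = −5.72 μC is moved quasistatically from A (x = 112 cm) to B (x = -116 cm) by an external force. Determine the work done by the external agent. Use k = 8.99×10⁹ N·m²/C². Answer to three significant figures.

For quasistatic motion the external work equals the change in potential energy: W_ext = qΔV = q(V_B − V_A).
At A: distances to the source charges are 0.160 m, 1.90 m; V_A = Σ kqᵢ/rᵢ = 3.08×10⁵ V.
At B: distances to the source charges are 2.44 m, 0.377 m; V_B = Σ kqᵢ/rᵢ = -6.92×10⁴ V.
ΔV = V_B − V_A = -3.77×10⁵ V.
W_ext = qΔV = (-5.72×10⁻⁶ C)(-3.77×10⁵ V) = 2.16 J.

2.16 J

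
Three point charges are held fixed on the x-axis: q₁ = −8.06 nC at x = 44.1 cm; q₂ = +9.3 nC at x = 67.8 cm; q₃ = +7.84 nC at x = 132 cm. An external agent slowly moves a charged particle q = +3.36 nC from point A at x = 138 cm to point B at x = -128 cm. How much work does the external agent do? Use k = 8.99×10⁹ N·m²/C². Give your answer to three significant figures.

-3.99×10⁻⁶ J

For quasistatic motion the external work equals the change in potential energy: W_ext = qΔV = q(V_B − V_A).
At A: distances to the source charges are 0.939 m, 0.702 m, 0.0600 m; V_A = Σ kqᵢ/rᵢ = 1220 V.
At B: distances to the source charges are 1.72 m, 1.96 m, 2.60 m; V_B = Σ kqᵢ/rᵢ = 27.7 V.
ΔV = V_B − V_A = -1190 V.
W_ext = qΔV = (3.36×10⁻⁹ C)(-1190 V) = -3.99×10⁻⁶ J.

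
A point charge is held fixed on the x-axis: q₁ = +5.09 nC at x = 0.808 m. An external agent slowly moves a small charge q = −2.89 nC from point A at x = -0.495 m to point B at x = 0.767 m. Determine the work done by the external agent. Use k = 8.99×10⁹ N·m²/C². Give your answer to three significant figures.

-3.12×10⁻⁶ J

For quasistatic motion the external work equals the change in potential energy: W_ext = qΔV = q(V_B − V_A).
At A: distance to the source charge is 1.30 m; V_A = kq₁/r = 35.1 V.
At B: distance to the source charge is 0.0410 m; V_B = kq₁/r = 1120 V.
ΔV = V_B − V_A = 1080 V.
W_ext = qΔV = (-2.89×10⁻⁹ C)(1080 V) = -3.12×10⁻⁶ J.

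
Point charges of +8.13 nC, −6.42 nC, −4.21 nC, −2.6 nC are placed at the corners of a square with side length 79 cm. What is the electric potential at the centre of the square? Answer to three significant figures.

-82.1 V

Electric potential is a scalar, so the contributions from each charge add algebraically: V = Σ kqᵢ/rᵢ.
The distance from each corner to the centre is a√2/2 = 0.559 m.
V = k[(8.13×10⁻⁹)/(0.559) + (-6.42×10⁻⁹)/(0.559) + (-4.21×10⁻⁹)/(0.559) + (-2.60×10⁻⁹)/(0.559)] = -82.1 V.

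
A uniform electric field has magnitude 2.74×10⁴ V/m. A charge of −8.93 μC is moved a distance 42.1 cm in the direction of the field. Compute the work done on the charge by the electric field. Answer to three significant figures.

-0.103 J

The potential change for a displacement 42.1 cm in the direction of the field is ΔV = −Ed = -1.15×10⁴ V.
W_field = −qΔV = -0.103 J.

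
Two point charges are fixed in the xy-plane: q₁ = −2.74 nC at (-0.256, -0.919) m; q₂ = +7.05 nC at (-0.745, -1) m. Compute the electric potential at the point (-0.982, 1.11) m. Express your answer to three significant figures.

18.4 V

Electric potential is a scalar, so the contributions from each charge add algebraically: V = Σ kqᵢ/rᵢ.
Distances from the field point to each charge: r₁ = 2.15 m, r₂ = 2.12 m.
V = k[(-2.74×10⁻⁹)/(2.15) + (7.05×10⁻⁹)/(2.12)] = 18.4 V.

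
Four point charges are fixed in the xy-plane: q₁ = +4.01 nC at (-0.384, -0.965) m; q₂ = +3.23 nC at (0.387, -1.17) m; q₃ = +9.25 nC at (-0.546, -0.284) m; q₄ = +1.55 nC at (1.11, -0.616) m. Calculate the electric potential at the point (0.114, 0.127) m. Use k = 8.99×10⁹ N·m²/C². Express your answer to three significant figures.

170 V

The total potential is the scalar sum of each charge's contribution, V = Σ kqᵢ/rᵢ.
Distances from the field point to each charge: r₁ = 1.20 m, r₂ = 1.33 m, r₃ = 0.778 m, r₄ = 1.24 m.
V = k[(4.01×10⁻⁹)/(1.20) + (3.23×10⁻⁹)/(1.33) + (9.25×10⁻⁹)/(0.778) + (1.55×10⁻⁹)/(1.24)] = 170 V.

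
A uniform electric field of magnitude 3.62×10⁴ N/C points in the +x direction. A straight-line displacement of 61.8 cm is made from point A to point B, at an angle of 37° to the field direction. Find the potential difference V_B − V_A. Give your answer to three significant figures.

Only the component of displacement along E changes the potential: ΔV = −E·d·cosθ.
ΔV = −(3.62×10⁴ V/m)(0.618 m)cos37° = -1.79×10⁴ V.

-1.79×10⁴ V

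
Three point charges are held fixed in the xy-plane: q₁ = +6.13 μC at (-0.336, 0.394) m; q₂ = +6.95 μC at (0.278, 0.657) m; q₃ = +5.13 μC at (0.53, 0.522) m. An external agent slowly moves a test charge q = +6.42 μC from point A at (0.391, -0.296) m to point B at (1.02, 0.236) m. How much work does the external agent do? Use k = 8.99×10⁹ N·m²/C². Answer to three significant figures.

0.123 J

For quasistatic motion the external work equals the change in potential energy: W_ext = qΔV = q(V_B − V_A).
At A: distances to the source charges are 1.00 m, 0.960 m, 0.830 m; V_A = Σ kqᵢ/rᵢ = 1.76×10⁵ V.
At B: distances to the source charges are 1.37 m, 0.853 m, 0.567 m; V_B = Σ kqᵢ/rᵢ = 1.95×10⁵ V.
ΔV = V_B − V_A = 1.92×10⁴ V.
W_ext = qΔV = (6.42×10⁻⁶ C)(1.92×10⁴ V) = 0.123 J.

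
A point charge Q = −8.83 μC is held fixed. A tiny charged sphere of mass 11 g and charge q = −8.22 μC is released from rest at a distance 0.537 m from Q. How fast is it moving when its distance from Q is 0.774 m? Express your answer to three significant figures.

8.22 m/s

Only the electrostatic force acts, so mechanical energy is conserved: ½mv² = U₁ − U₂ = kQq(1/r₁ − 1/r₂).
U₁ − U₂ = (8.99×10⁹ N·m²/C²)(-8.83×10⁻⁶ C)(-8.22×10⁻⁶ C)(1/0.537 − 1/0.774) = 0.372 J.
v = √(2·0.372/0.0110) = 8.22 m/s.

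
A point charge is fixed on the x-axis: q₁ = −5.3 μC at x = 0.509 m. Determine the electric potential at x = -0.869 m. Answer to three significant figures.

Electric potential is a scalar, so the contributions from each charge add algebraically: V = Σ kqᵢ/rᵢ.
V = k[(-5.30×10⁻⁶)/(1.38)] = -3.46×10⁴ V.

-3.46×10⁴ V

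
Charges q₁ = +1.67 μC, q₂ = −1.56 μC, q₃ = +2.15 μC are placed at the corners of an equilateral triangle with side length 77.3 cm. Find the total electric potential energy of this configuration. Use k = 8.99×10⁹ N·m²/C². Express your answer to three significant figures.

The work to assemble the configuration equals its total potential energy, U = Σ kqᵢqⱼ/rᵢⱼ over all pairs.
All three pair separations equal the side length, 0.773 m.
U = (-0.0303) + (0.0418) + (-0.0390) = -0.0275 J.

-0.0275 J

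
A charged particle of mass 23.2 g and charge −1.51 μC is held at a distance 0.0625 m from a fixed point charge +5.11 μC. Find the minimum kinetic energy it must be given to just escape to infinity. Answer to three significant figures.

To just escape, total mechanical energy must reach zero at infinity: ½mv²_min + U = 0, so ½mv²_min = −U = |kQq|/r.
|U| = |kQq|/r = (8.99×10⁹ N·m²/C²)(5.11×10⁻⁶)(1.51×10⁻⁶)/(0.0625) = 1.11 J.

1.11 J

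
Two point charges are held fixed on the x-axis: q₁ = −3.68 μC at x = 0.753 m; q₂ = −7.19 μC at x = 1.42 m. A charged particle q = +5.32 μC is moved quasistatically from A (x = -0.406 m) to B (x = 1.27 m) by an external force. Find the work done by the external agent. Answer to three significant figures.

For quasistatic motion the external work equals the change in potential energy: W_ext = qΔV = q(V_B − V_A).
At A: distances to the source charges are 1.16 m, 1.83 m; V_A = Σ kqᵢ/rᵢ = -6.39×10⁴ V.
At B: distances to the source charges are 0.517 m, 0.150 m; V_B = Σ kqᵢ/rᵢ = -4.95×10⁵ V.
ΔV = V_B − V_A = -4.31×10⁵ V.
W_ext = qΔV = (5.32×10⁻⁶ C)(-4.31×10⁵ V) = -2.29 J.

-2.29 J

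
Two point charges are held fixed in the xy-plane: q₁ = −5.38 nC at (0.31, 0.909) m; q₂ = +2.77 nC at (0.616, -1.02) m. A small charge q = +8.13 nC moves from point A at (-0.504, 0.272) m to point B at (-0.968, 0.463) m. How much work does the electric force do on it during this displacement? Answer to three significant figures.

-6.48×10⁻⁸ J

The work done by the electric force is W_field = −ΔU = −q(V_B − V_A) = q(V_A − V_B).
At A: distances to the source charges are 1.03 m, 1.71 m; V_A = Σ kqᵢ/rᵢ = -32.2 V.
At B: distances to the source charges are 1.35 m, 2.17 m; V_B = Σ kqᵢ/rᵢ = -24.3 V.
ΔV = V_B − V_A = 7.97 V.
W_field = −qΔV = −(8.13×10⁻⁹ C)(7.97 V) = -6.48×10⁻⁸ J.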